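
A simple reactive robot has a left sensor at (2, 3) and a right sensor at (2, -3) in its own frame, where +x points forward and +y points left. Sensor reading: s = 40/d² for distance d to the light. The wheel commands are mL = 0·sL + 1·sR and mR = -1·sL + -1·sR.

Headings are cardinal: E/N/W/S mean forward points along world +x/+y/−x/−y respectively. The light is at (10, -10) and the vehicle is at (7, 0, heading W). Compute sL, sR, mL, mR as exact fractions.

20/37 20/97 20/97 -2680/3589

left sensor world pos  = (5, -3); dL² = 74
right sensor world pos = (5, 3); dR² = 194
sL = 40/74 = 20/37
sR = 40/194 = 20/97
mL = 0·sL + 1·sR = 20/97
mR = -1·sL + -1·sR = -2680/3589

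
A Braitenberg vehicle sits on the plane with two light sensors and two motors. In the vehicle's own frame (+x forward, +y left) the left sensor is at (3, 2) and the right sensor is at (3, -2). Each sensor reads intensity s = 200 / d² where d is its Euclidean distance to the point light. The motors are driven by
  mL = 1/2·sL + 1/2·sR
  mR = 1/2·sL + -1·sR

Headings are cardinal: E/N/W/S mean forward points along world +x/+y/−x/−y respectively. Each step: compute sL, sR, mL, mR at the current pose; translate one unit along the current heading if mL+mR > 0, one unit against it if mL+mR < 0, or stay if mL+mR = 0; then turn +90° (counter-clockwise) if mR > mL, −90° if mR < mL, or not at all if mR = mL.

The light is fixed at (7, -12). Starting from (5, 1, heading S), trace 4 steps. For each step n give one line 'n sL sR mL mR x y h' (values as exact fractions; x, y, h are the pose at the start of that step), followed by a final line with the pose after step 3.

n=0: pose=(5,1,S); sL=2, sR=50/29; mL=54/29, mR=-21/29; mL+mR=33/29 → advance +1; mR−mL=-75/29 → turn -1·90°
n=1: pose=(5,0,W); sL=8/5, sR=200/221; mL=1384/1105, mR=-116/1105; mL+mR=1268/1105 → advance +1; mR−mL=-300/221 → turn -1·90°
n=2: pose=(4,0,N); sL=4/5, sR=100/113; mL=476/565, mR=-274/565; mL+mR=202/565 → advance +1; mR−mL=-150/113 → turn -1·90°
n=3: pose=(4,1,E); sL=8/9, sR=200/121; mL=1384/1089, mR=-1316/1089; mL+mR=68/1089 → advance +1; mR−mL=-300/121 → turn -1·90°

0 2 50/29 54/29 -21/29 5 1 S
1 8/5 200/221 1384/1105 -116/1105 5 0 W
2 4/5 100/113 476/565 -274/565 4 0 N
3 8/9 200/121 1384/1089 -1316/1089 4 1 E
final 5 1 S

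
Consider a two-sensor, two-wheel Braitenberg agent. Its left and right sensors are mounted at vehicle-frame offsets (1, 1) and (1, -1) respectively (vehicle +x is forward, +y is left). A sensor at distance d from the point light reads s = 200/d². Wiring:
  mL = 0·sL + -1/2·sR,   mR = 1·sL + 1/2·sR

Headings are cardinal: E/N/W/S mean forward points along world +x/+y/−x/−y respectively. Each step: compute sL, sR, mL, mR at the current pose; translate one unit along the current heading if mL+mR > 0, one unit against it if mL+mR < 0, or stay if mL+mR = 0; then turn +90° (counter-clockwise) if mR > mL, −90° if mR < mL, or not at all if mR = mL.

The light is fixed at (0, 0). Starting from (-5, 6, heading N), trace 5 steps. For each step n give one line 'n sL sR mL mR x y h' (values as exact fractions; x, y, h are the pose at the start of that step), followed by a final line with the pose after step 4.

0 40/17 40/13 -20/13 860/221 -5 6 N
1 25/9 2 -1 34/9 -5 7 W
2 200/61 40/17 -20/17 4620/1037 -6 7 S
3 100/37 4 -2 174/37 -6 6 E
4 40/17 40/13 -20/13 860/221 -5 6 N
final -5 7 W

n=0: pose=(-5,6,N); sL=40/17, sR=40/13; mL=-20/13, mR=860/221; mL+mR=40/17 → advance +1; mR−mL=1200/221 → turn +1·90°
n=1: pose=(-5,7,W); sL=25/9, sR=2; mL=-1, mR=34/9; mL+mR=25/9 → advance +1; mR−mL=43/9 → turn +1·90°
n=2: pose=(-6,7,S); sL=200/61, sR=40/17; mL=-20/17, mR=4620/1037; mL+mR=200/61 → advance +1; mR−mL=5840/1037 → turn +1·90°
n=3: pose=(-6,6,E); sL=100/37, sR=4; mL=-2, mR=174/37; mL+mR=100/37 → advance +1; mR−mL=248/37 → turn +1·90°
n=4: pose=(-5,6,N); sL=40/17, sR=40/13; mL=-20/13, mR=860/221; mL+mR=40/17 → advance +1; mR−mL=1200/221 → turn +1·90°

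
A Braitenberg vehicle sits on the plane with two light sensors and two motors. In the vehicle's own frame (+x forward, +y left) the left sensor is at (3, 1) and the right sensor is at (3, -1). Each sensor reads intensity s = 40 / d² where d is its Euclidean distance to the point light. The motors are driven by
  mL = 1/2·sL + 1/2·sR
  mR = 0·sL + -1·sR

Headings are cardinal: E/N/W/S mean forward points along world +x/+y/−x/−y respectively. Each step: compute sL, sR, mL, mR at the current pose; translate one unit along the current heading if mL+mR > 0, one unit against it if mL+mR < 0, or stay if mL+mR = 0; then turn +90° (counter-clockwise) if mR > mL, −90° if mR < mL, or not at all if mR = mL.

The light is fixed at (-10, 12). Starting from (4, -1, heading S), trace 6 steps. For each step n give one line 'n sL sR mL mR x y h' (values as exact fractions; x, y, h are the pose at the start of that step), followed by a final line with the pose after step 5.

0 40/481 8/85 3624/40885 -8/85 4 -1 S
1 4/29 20/121 532/3509 -20/121 4 0 W
2 40/277 40/337 12280/93349 -40/337 5 0 N
3 5/53 10/117 1115/12402 -10/117 5 1 E
4 8/97 40/421 3624/40837 -40/421 6 1 S
5 4/29 4/25 108/725 -4/25 6 2 W
final 7 2 N

n=0: pose=(4,-1,S); sL=40/481, sR=8/85; mL=3624/40885, mR=-8/85; mL+mR=-224/40885 → advance -1; mR−mL=-7472/40885 → turn -1·90°
n=1: pose=(4,0,W); sL=4/29, sR=20/121; mL=532/3509, mR=-20/121; mL+mR=-48/3509 → advance -1; mR−mL=-1112/3509 → turn -1·90°
n=2: pose=(5,0,N); sL=40/277, sR=40/337; mL=12280/93349, mR=-40/337; mL+mR=1200/93349 → advance +1; mR−mL=-23360/93349 → turn -1·90°
n=3: pose=(5,1,E); sL=5/53, sR=10/117; mL=1115/12402, mR=-10/117; mL+mR=55/12402 → advance +1; mR−mL=-725/4134 → turn -1·90°
n=4: pose=(6,1,S); sL=8/97, sR=40/421; mL=3624/40837, mR=-40/421; mL+mR=-256/40837 → advance -1; mR−mL=-7504/40837 → turn -1·90°
n=5: pose=(6,2,W); sL=4/29, sR=4/25; mL=108/725, mR=-4/25; mL+mR=-8/725 → advance -1; mR−mL=-224/725 → turn -1·90°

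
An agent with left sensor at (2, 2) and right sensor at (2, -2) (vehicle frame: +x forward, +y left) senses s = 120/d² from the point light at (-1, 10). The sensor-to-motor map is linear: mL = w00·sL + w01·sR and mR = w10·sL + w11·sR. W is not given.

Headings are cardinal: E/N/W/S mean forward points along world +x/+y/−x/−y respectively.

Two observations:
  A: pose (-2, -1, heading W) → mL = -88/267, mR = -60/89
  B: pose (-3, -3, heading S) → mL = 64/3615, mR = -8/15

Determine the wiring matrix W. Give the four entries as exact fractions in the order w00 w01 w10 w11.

obs A: pose=(-2,-1,W) → sL=60/89, sR=4/3, mL=-88/267, mR=-60/89
obs B: pose=(-3,-3,S) → sL=8/15, sR=120/241, mL=64/3615, mR=-8/15
sensor matrix S = [[60/89, 4/3], [8/15, 120/241]]; det S = -362368/965205
solve [mL_A; mL_B] = S·[w00; w01] and [mR_A; mR_B] = S·[w10; w11]:
  w00 = 1/2, w01 = -1/2, w10 = -1, w11 = 0

1/2 -1/2 -1 0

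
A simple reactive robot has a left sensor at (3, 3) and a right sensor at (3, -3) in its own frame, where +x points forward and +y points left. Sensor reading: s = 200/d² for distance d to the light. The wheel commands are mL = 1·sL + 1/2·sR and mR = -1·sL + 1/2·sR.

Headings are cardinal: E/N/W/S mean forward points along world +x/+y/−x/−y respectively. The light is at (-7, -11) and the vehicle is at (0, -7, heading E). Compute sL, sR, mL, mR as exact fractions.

200/149 200/101 35100/15049 -5300/15049

left sensor world pos  = (3, -4); dL² = 149
right sensor world pos = (3, -10); dR² = 101
sL = 200/149 = 200/149
sR = 200/101 = 200/101
mL = 1·sL + 1/2·sR = 35100/15049
mR = -1·sL + 1/2·sR = -5300/15049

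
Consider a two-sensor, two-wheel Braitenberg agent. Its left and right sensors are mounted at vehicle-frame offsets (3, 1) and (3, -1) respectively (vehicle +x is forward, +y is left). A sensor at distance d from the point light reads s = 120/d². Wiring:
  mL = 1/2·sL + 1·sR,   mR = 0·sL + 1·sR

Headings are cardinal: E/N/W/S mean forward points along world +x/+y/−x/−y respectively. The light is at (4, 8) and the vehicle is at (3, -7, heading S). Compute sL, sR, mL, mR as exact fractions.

left sensor world pos  = (4, -10); dL² = 324
right sensor world pos = (2, -10); dR² = 328
sL = 120/324 = 10/27
sR = 120/328 = 15/41
mL = 1/2·sL + 1·sR = 610/1107
mR = 0·sL + 1·sR = 15/41

10/27 15/41 610/1107 15/41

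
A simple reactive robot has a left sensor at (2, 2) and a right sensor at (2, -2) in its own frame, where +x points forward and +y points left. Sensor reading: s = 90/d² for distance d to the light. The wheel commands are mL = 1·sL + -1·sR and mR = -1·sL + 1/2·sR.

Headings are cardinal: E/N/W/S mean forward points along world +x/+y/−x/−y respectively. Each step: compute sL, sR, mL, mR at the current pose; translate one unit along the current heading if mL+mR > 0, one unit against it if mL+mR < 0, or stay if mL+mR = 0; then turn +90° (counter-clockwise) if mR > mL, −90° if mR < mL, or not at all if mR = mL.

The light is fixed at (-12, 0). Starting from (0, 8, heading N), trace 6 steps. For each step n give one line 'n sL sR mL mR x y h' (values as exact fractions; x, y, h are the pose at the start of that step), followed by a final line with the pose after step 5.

n=0: pose=(0,8,N); sL=9/20, sR=45/148; mL=27/185, mR=-441/1480; mL+mR=-45/296 → advance -1; mR−mL=-657/1480 → turn -1·90°
n=1: pose=(0,7,E); sL=90/277, sR=90/221; mL=-5040/61217, mR=-7425/61217; mL+mR=-45/221 → advance -1; mR−mL=-2385/61217 → turn -1·90°
n=2: pose=(-1,7,S); sL=45/97, sR=45/53; mL=-1980/5141, mR=-405/10282; mL+mR=-45/106 → advance -1; mR−mL=3555/10282 → turn +1·90°
n=3: pose=(-1,8,E); sL=90/269, sR=18/41; mL=-1152/11029, mR=-1269/11029; mL+mR=-9/41 → advance -1; mR−mL=-117/11029 → turn -1·90°
n=4: pose=(-2,8,S); sL=1/2, sR=9/10; mL=-2/5, mR=-1/20; mL+mR=-9/20 → advance -1; mR−mL=7/20 → turn +1·90°
n=5: pose=(-2,9,E); sL=18/53, sR=90/193; mL=-1296/10229, mR=-1089/10229; mL+mR=-45/193 → advance -1; mR−mL=207/10229 → turn +1·90°

0 9/20 45/148 27/185 -441/1480 0 8 N
1 90/277 90/221 -5040/61217 -7425/61217 0 7 E
2 45/97 45/53 -1980/5141 -405/10282 -1 7 S
3 90/269 18/41 -1152/11029 -1269/11029 -1 8 E
4 1/2 9/10 -2/5 -1/20 -2 8 S
5 18/53 90/193 -1296/10229 -1089/10229 -2 9 E
final -3 9 N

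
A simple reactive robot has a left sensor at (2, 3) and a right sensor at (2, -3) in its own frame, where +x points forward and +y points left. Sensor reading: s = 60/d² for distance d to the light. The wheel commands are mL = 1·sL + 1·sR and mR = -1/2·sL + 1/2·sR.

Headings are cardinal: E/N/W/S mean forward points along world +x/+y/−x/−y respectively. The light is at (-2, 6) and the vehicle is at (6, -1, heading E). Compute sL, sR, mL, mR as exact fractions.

left sensor world pos  = (8, 2); dL² = 116
right sensor world pos = (8, -4); dR² = 200
sL = 60/116 = 15/29
sR = 60/200 = 3/10
mL = 1·sL + 1·sR = 237/290
mR = -1/2·sL + 1/2·sR = -63/580

15/29 3/10 237/290 -63/580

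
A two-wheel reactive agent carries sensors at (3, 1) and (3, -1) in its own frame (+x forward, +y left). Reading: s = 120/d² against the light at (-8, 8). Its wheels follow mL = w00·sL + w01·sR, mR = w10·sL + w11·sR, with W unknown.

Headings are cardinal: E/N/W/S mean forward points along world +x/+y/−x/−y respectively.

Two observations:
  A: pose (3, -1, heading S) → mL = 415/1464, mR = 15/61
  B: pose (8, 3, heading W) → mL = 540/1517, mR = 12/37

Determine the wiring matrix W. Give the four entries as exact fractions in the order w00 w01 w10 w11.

obs A: pose=(3,-1,S) → sL=5/12, sR=30/61, mL=415/1464, mR=15/61
obs B: pose=(8,3,W) → sL=24/41, sR=24/37, mL=540/1517, mR=12/37
sensor matrix S = [[5/12, 30/61], [24/41, 24/37]]; det S = -1630/92537
solve [mL_A; mL_B] = S·[w00; w01] and [mR_A; mR_B] = S·[w10; w11]:
  w00 = -1/2, w01 = 1, w10 = 0, w11 = 1/2

-1/2 1 0 1/2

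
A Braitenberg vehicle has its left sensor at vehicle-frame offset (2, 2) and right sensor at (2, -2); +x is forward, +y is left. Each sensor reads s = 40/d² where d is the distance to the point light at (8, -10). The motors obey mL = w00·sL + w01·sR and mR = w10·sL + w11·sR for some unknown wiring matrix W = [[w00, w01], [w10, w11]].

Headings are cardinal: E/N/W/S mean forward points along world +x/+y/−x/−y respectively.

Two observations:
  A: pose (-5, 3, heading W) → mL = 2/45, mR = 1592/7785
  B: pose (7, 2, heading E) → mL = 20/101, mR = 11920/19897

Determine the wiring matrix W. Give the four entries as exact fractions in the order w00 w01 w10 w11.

obs A: pose=(-5,3,W) → sL=20/173, sR=4/45, mL=2/45, mR=1592/7785
obs B: pose=(7,2,E) → sL=40/197, sR=40/101, mL=20/101, mR=11920/19897
sensor matrix S = [[20/173, 4/45], [40/197, 40/101]]; det S = 859264/30979629
solve [mL_A; mL_B] = S·[w00; w01] and [mR_A; mR_B] = S·[w10; w11]:
  w00 = 0, w01 = 1/2, w10 = 1, w11 = 1

0 1/2 1 1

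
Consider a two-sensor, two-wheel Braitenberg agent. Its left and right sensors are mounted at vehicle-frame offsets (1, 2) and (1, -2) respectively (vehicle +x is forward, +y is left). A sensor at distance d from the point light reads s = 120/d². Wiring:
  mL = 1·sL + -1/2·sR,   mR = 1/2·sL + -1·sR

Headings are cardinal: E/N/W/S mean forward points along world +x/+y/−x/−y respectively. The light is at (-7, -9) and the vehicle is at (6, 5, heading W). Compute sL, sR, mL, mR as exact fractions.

left sensor world pos  = (5, 3); dL² = 288
right sensor world pos = (5, 7); dR² = 400
sL = 120/288 = 5/12
sR = 120/400 = 3/10
mL = 1·sL + -1/2·sR = 4/15
mR = 1/2·sL + -1·sR = -11/120

5/12 3/10 4/15 -11/120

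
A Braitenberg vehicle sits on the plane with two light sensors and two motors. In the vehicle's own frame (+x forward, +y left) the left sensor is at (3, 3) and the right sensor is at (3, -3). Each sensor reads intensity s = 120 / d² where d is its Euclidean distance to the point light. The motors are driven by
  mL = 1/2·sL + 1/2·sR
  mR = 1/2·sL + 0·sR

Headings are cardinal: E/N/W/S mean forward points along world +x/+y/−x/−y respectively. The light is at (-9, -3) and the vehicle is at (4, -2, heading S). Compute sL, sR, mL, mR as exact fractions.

6/13 15/13 21/26 3/13

left sensor world pos  = (7, -5); dL² = 260
right sensor world pos = (1, -5); dR² = 104
sL = 120/260 = 6/13
sR = 120/104 = 15/13
mL = 1/2·sL + 1/2·sR = 21/26
mR = 1/2·sL + 0·sR = 3/13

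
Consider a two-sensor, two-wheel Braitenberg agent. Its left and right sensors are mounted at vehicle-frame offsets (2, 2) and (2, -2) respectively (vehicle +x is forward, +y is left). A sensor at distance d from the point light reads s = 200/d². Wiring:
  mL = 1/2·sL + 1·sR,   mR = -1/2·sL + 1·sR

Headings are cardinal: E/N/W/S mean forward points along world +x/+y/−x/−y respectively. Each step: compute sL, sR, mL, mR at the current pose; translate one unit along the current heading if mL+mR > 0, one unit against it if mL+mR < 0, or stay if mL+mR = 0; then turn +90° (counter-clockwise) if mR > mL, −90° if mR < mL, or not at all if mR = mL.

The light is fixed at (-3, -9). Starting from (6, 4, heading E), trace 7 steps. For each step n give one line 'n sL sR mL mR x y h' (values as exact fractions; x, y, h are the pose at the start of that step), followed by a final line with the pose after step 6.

n=0: pose=(6,4,E); sL=100/173, sR=100/121; mL=23350/20933, mR=11250/20933; mL+mR=200/121 → advance +1; mR−mL=-100/173 → turn -1·90°
n=1: pose=(7,4,S); sL=40/53, sR=40/37; mL=2860/1961, mR=1380/1961; mL+mR=80/37 → advance +1; mR−mL=-40/53 → turn -1·90°
n=2: pose=(7,3,W); sL=50/41, sR=10/13; mL=735/533, mR=85/533; mL+mR=20/13 → advance +1; mR−mL=-50/41 → turn -1·90°
n=3: pose=(6,3,N); sL=40/49, sR=200/317; mL=16140/15533, mR=3460/15533; mL+mR=400/317 → advance +1; mR−mL=-40/49 → turn -1·90°
n=4: pose=(6,4,E); sL=100/173, sR=100/121; mL=23350/20933, mR=11250/20933; mL+mR=200/121 → advance +1; mR−mL=-100/173 → turn -1·90°
n=5: pose=(7,4,S); sL=40/53, sR=40/37; mL=2860/1961, mR=1380/1961; mL+mR=80/37 → advance +1; mR−mL=-40/53 → turn -1·90°
n=6: pose=(7,3,W); sL=50/41, sR=10/13; mL=735/533, mR=85/533; mL+mR=20/13 → advance +1; mR−mL=-50/41 → turn -1·90°

0 100/173 100/121 23350/20933 11250/20933 6 4 E
1 40/53 40/37 2860/1961 1380/1961 7 4 S
2 50/41 10/13 735/533 85/533 7 3 W
3 40/49 200/317 16140/15533 3460/15533 6 3 N
4 100/173 100/121 23350/20933 11250/20933 6 4 E
5 40/53 40/37 2860/1961 1380/1961 7 4 S
6 50/41 10/13 735/533 85/533 7 3 W
final 6 3 N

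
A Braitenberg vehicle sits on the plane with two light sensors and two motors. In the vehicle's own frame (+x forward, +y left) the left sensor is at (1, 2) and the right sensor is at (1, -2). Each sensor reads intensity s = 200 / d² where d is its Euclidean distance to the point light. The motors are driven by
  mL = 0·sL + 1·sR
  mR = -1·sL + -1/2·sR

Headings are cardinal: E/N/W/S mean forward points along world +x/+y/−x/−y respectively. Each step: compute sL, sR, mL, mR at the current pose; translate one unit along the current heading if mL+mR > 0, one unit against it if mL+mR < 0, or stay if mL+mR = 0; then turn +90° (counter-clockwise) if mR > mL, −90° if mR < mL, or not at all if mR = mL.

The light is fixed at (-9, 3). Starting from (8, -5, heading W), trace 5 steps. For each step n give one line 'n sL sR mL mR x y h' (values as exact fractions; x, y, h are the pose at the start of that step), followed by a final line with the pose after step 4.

0 50/89 50/73 50/73 -5875/6497 8 -5 W
1 40/61 200/449 200/449 -24060/27389 9 -5 N
2 20/41 100/241 100/241 -6870/9881 9 -6 E
3 200/461 8/13 8/13 -4444/5993 8 -6 S
4 50/89 50/73 50/73 -5875/6497 8 -5 W
final 9 -5 N

n=0: pose=(8,-5,W); sL=50/89, sR=50/73; mL=50/73, mR=-5875/6497; mL+mR=-1425/6497 → advance -1; mR−mL=-10325/6497 → turn -1·90°
n=1: pose=(9,-5,N); sL=40/61, sR=200/449; mL=200/449, mR=-24060/27389; mL+mR=-11860/27389 → advance -1; mR−mL=-36260/27389 → turn -1·90°
n=2: pose=(9,-6,E); sL=20/41, sR=100/241; mL=100/241, mR=-6870/9881; mL+mR=-2770/9881 → advance -1; mR−mL=-10970/9881 → turn -1·90°
n=3: pose=(8,-6,S); sL=200/461, sR=8/13; mL=8/13, mR=-4444/5993; mL+mR=-756/5993 → advance -1; mR−mL=-8132/5993 → turn -1·90°
n=4: pose=(8,-5,W); sL=50/89, sR=50/73; mL=50/73, mR=-5875/6497; mL+mR=-1425/6497 → advance -1; mR−mL=-10325/6497 → turn -1·90°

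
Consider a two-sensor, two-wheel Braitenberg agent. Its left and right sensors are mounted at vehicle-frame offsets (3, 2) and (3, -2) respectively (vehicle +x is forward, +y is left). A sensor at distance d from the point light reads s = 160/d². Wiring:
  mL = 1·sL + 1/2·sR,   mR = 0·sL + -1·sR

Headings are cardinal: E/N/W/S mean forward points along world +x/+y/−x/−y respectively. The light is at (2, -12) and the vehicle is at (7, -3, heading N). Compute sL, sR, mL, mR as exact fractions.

160/153 160/193 43120/29529 -160/193

left sensor world pos  = (5, 0); dL² = 153
right sensor world pos = (9, 0); dR² = 193
sL = 160/153 = 160/153
sR = 160/193 = 160/193
mL = 1·sL + 1/2·sR = 43120/29529
mR = 0·sL + -1·sR = -160/193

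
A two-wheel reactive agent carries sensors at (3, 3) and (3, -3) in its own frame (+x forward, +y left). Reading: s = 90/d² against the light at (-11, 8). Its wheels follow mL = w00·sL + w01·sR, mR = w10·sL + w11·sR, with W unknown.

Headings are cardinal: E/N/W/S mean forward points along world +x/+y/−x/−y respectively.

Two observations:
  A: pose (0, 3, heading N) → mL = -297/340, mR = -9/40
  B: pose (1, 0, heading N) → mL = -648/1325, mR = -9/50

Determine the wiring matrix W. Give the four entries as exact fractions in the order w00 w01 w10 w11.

-1 1 0 -1/2

obs A: pose=(0,3,N) → sL=45/34, sR=9/20, mL=-297/340, mR=-9/40
obs B: pose=(1,0,N) → sL=45/53, sR=9/25, mL=-648/1325, mR=-9/50
sensor matrix S = [[45/34, 9/20], [45/53, 9/25]]; det S = 1701/18020
solve [mL_A; mL_B] = S·[w00; w01] and [mR_A; mR_B] = S·[w10; w11]:
  w00 = -1, w01 = 1, w10 = 0, w11 = -1/2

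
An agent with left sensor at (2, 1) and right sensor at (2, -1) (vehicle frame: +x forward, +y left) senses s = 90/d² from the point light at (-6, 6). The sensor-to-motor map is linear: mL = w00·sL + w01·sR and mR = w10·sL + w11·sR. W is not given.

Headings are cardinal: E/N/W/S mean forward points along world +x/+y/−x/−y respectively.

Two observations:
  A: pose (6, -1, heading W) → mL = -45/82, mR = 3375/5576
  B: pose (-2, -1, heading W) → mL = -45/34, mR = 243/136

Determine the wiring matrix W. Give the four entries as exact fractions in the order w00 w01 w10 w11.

obs A: pose=(6,-1,W) → sL=45/82, sR=45/68, mL=-45/82, mR=3375/5576
obs B: pose=(-2,-1,W) → sL=45/34, sR=9/4, mL=-45/34, mR=243/136
sensor matrix S = [[45/82, 45/68], [45/34, 9/4]]; det S = 8505/23698
solve [mL_A; mL_B] = S·[w00; w01] and [mR_A; mR_B] = S·[w10; w11]:
  w00 = -1, w01 = 0, w10 = 1/2, w11 = 1/2

-1 0 1/2 1/2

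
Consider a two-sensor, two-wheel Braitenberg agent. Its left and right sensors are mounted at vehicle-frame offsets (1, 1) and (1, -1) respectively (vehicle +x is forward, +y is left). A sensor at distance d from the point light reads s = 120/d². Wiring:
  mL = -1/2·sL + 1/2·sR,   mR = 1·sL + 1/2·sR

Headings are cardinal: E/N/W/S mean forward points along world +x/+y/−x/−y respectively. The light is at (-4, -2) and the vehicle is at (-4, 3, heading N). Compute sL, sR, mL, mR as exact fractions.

left sensor world pos  = (-5, 4); dL² = 37
right sensor world pos = (-3, 4); dR² = 37
sL = 120/37 = 120/37
sR = 120/37 = 120/37
mL = -1/2·sL + 1/2·sR = 0
mR = 1·sL + 1/2·sR = 180/37

120/37 120/37 0 180/37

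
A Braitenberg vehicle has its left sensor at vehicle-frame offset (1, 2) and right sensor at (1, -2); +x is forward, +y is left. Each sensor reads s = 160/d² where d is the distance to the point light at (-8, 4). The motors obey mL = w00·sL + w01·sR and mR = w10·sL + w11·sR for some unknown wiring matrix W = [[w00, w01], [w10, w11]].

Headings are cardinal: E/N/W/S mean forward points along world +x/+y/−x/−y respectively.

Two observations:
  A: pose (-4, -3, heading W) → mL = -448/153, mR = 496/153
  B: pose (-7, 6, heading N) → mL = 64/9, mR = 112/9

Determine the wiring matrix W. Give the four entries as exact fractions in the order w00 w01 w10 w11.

1 -1 1/2 1/2

obs A: pose=(-4,-3,W) → sL=16/9, sR=80/17, mL=-448/153, mR=496/153
obs B: pose=(-7,6,N) → sL=16, sR=80/9, mL=64/9, mR=112/9
sensor matrix S = [[16/9, 80/17], [16, 80/9]]; det S = -81920/1377
solve [mL_A; mL_B] = S·[w00; w01] and [mR_A; mR_B] = S·[w10; w11]:
  w00 = 1, w01 = -1, w10 = 1/2, w11 = 1/2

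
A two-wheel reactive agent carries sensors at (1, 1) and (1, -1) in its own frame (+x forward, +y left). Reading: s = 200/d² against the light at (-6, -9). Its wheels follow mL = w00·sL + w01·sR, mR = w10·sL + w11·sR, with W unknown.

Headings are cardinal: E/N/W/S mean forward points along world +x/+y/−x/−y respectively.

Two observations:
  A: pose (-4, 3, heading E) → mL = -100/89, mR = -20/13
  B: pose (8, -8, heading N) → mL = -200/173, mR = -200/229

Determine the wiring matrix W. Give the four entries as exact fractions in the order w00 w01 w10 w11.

obs A: pose=(-4,3,E) → sL=100/89, sR=20/13, mL=-100/89, mR=-20/13
obs B: pose=(8,-8,N) → sL=200/173, sR=200/229, mL=-200/173, mR=-200/229
sensor matrix S = [[100/89, 20/13], [200/173, 200/229]]; det S = -36544000/45836869
solve [mL_A; mL_B] = S·[w00; w01] and [mR_A; mR_B] = S·[w10; w11]:
  w00 = -1, w01 = 0, w10 = 0, w11 = -1

-1 0 0 -1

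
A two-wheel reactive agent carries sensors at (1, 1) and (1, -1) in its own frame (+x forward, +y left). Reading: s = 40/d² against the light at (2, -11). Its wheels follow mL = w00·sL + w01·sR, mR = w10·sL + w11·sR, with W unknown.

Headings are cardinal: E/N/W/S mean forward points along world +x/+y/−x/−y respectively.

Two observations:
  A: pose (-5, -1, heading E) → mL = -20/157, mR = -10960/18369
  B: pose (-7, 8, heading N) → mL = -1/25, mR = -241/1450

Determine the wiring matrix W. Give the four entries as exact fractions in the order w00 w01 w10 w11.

-1/2 0 -1 -1

obs A: pose=(-5,-1,E) → sL=40/157, sR=40/117, mL=-20/157, mR=-10960/18369
obs B: pose=(-7,8,N) → sL=2/25, sR=5/58, mL=-1/25, mR=-241/1450
sensor matrix S = [[40/157, 40/117], [2/25, 5/58]]; det S = -14348/2663505
solve [mL_A; mL_B] = S·[w00; w01] and [mR_A; mR_B] = S·[w10; w11]:
  w00 = -1/2, w01 = 0, w10 = -1, w11 = -1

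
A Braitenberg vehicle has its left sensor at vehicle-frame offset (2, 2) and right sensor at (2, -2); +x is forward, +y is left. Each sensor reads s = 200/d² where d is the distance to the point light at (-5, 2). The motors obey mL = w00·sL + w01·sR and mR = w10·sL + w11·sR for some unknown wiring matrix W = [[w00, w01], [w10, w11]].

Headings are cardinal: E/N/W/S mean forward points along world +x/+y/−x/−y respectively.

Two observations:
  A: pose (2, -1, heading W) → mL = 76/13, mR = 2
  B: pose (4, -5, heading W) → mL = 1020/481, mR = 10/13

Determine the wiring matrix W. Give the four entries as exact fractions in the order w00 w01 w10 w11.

1/2 1/2 1/2 0

obs A: pose=(2,-1,W) → sL=4, sR=100/13, mL=76/13, mR=2
obs B: pose=(4,-5,W) → sL=20/13, sR=100/37, mL=1020/481, mR=10/13
sensor matrix S = [[4, 100/13], [20/13, 100/37]]; det S = -6400/6253
solve [mL_A; mL_B] = S·[w00; w01] and [mR_A; mR_B] = S·[w10; w11]:
  w00 = 1/2, w01 = 1/2, w10 = 1/2, w11 = 0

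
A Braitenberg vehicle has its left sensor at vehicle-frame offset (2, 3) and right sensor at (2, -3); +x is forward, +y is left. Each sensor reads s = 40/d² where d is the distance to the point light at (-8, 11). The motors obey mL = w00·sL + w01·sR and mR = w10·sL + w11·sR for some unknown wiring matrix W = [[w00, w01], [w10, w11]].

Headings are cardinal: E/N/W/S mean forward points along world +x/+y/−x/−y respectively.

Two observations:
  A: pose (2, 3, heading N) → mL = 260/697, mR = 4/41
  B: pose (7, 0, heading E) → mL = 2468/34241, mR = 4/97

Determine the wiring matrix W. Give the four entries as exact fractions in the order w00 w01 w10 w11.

obs A: pose=(2,3,N) → sL=8/17, sR=8/41, mL=260/697, mR=4/41
obs B: pose=(7,0,E) → sL=40/353, sR=8/97, mL=2468/34241, mR=4/97
sensor matrix S = [[8/17, 8/41], [40/353, 8/97]]; det S = 398592/23865977
solve [mL_A; mL_B] = S·[w00; w01] and [mR_A; mR_B] = S·[w10; w11]:
  w00 = 1, w01 = -1/2, w10 = 0, w11 = 1/2

1 -1/2 0 1/2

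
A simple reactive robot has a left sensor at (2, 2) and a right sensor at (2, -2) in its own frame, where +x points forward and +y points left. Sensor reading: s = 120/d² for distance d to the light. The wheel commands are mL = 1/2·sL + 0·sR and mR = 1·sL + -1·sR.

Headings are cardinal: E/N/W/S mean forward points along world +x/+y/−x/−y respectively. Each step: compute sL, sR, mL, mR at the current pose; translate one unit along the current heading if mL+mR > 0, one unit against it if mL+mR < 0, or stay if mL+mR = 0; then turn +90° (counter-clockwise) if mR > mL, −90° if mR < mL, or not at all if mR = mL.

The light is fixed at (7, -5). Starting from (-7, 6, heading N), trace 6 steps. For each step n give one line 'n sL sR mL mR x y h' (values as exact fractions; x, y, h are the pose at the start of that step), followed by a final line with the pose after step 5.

0 24/85 120/313 12/85 -2688/26605 -7 6 N
1 6/17 30/61 3/17 -144/1037 -7 7 E
2 120/221 24/65 60/221 192/1105 -6 7 S
3 20/51 60/197 10/51 880/10047 -6 6 W
4 24/85 120/313 12/85 -2688/26605 -7 6 N
5 6/17 30/61 3/17 -144/1037 -7 7 E
final -6 7 S

n=0: pose=(-7,6,N); sL=24/85, sR=120/313; mL=12/85, mR=-2688/26605; mL+mR=1068/26605 → advance +1; mR−mL=-6444/26605 → turn -1·90°
n=1: pose=(-7,7,E); sL=6/17, sR=30/61; mL=3/17, mR=-144/1037; mL+mR=39/1037 → advance +1; mR−mL=-327/1037 → turn -1·90°
n=2: pose=(-6,7,S); sL=120/221, sR=24/65; mL=60/221, mR=192/1105; mL+mR=492/1105 → advance +1; mR−mL=-108/1105 → turn -1·90°
n=3: pose=(-6,6,W); sL=20/51, sR=60/197; mL=10/51, mR=880/10047; mL+mR=950/3349 → advance +1; mR−mL=-1090/10047 → turn -1·90°
n=4: pose=(-7,6,N); sL=24/85, sR=120/313; mL=12/85, mR=-2688/26605; mL+mR=1068/26605 → advance +1; mR−mL=-6444/26605 → turn -1·90°
n=5: pose=(-7,7,E); sL=6/17, sR=30/61; mL=3/17, mR=-144/1037; mL+mR=39/1037 → advance +1; mR−mL=-327/1037 → turn -1·90°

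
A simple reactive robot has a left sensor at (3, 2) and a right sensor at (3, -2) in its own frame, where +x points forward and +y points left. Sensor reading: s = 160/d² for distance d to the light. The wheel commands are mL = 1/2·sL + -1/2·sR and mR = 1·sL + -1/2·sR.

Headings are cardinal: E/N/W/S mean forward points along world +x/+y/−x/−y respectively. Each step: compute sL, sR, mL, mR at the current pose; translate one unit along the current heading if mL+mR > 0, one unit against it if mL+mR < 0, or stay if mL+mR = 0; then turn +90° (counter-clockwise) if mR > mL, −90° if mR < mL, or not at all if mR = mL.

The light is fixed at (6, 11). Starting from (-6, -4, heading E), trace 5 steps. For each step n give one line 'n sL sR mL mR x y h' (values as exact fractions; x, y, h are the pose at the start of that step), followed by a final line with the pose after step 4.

n=0: pose=(-6,-4,E); sL=16/25, sR=16/37; mL=96/925, mR=392/925; mL+mR=488/925 → advance +1; mR−mL=8/25 → turn +1·90°
n=1: pose=(-5,-4,N); sL=160/313, sR=32/45; mL=-1408/14085, mR=2192/14085; mL+mR=784/14085 → advance +1; mR−mL=80/313 → turn +1·90°
n=2: pose=(-5,-3,W); sL=40/113, sR=8/17; mL=-112/1921, mR=228/1921; mL+mR=116/1921 → advance +1; mR−mL=20/113 → turn +1·90°
n=3: pose=(-6,-3,S); sL=160/389, sR=32/97; mL=1536/37733, mR=9296/37733; mL+mR=10832/37733 → advance +1; mR−mL=80/389 → turn +1·90°
n=4: pose=(-6,-4,E); sL=16/25, sR=16/37; mL=96/925, mR=392/925; mL+mR=488/925 → advance +1; mR−mL=8/25 → turn +1·90°

0 16/25 16/37 96/925 392/925 -6 -4 E
1 160/313 32/45 -1408/14085 2192/14085 -5 -4 N
2 40/113 8/17 -112/1921 228/1921 -5 -3 W
3 160/389 32/97 1536/37733 9296/37733 -6 -3 S
4 16/25 16/37 96/925 392/925 -6 -4 E
final -5 -4 N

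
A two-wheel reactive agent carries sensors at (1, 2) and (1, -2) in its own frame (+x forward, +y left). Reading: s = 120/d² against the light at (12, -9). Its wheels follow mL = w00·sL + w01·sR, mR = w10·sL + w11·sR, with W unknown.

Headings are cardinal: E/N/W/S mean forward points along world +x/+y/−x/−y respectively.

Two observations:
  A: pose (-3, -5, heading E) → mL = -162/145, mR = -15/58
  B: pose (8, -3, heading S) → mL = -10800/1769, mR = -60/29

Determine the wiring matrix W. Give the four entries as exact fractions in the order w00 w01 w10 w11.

obs A: pose=(-3,-5,E) → sL=15/29, sR=3/5, mL=-162/145, mR=-15/58
obs B: pose=(8,-3,S) → sL=120/29, sR=120/61, mL=-10800/1769, mR=-60/29
sensor matrix S = [[15/29, 3/5], [120/29, 120/61]]; det S = -2592/1769
solve [mL_A; mL_B] = S·[w00; w01] and [mR_A; mR_B] = S·[w10; w11]:
  w00 = -1, w01 = -1, w10 = -1/2, w11 = 0

-1 -1 -1/2 0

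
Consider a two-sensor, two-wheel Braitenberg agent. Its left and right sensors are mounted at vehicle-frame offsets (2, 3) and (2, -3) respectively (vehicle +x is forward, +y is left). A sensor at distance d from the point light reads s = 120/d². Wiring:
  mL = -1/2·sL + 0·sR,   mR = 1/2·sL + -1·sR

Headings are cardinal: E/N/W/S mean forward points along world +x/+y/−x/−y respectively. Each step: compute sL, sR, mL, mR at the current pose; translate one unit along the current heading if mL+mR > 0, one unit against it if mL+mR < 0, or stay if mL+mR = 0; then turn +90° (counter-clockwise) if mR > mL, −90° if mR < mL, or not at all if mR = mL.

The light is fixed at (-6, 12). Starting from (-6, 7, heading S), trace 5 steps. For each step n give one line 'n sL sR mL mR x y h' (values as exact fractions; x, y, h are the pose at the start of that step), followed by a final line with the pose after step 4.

n=0: pose=(-6,7,S); sL=60/29, sR=60/29; mL=-30/29, mR=-30/29; mL+mR=-60/29 → advance -1; mR−mL=0 → turn +0·90°
n=1: pose=(-6,8,S); sL=8/3, sR=8/3; mL=-4/3, mR=-4/3; mL+mR=-8/3 → advance -1; mR−mL=0 → turn +0·90°
n=2: pose=(-6,9,S); sL=60/17, sR=60/17; mL=-30/17, mR=-30/17; mL+mR=-60/17 → advance -1; mR−mL=0 → turn +0·90°
n=3: pose=(-6,10,S); sL=24/5, sR=24/5; mL=-12/5, mR=-12/5; mL+mR=-24/5 → advance -1; mR−mL=0 → turn +0·90°
n=4: pose=(-6,11,S); sL=20/3, sR=20/3; mL=-10/3, mR=-10/3; mL+mR=-20/3 → advance -1; mR−mL=0 → turn +0·90°

0 60/29 60/29 -30/29 -30/29 -6 7 S
1 8/3 8/3 -4/3 -4/3 -6 8 S
2 60/17 60/17 -30/17 -30/17 -6 9 S
3 24/5 24/5 -12/5 -12/5 -6 10 S
4 20/3 20/3 -10/3 -10/3 -6 11 S
final -6 12 S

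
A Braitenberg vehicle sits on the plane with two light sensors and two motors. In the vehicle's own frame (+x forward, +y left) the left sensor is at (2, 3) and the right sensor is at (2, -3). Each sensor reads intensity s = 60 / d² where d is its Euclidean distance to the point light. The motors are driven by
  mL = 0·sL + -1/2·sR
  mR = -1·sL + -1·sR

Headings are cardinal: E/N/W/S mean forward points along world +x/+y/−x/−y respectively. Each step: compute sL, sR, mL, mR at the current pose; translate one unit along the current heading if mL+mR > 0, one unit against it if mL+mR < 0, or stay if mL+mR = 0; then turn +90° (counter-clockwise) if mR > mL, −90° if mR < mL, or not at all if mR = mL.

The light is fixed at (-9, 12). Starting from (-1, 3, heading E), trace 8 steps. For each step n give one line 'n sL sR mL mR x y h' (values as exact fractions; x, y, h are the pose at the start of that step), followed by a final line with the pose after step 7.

0 15/34 15/61 -15/122 -1425/2074 -1 3 E
1 60/221 60/137 -30/137 -21480/30277 -2 3 S
2 30/73 6/5 -3/5 -588/365 -2 4 W
3 60/61 60/157 -30/157 -13080/9577 -1 4 N
4 15/34 15/61 -15/122 -1425/2074 -1 3 E
5 60/221 60/137 -30/137 -21480/30277 -2 3 S
6 30/73 6/5 -3/5 -588/365 -2 4 W
7 60/61 60/157 -30/157 -13080/9577 -1 4 N
final -1 3 E

n=0: pose=(-1,3,E); sL=15/34, sR=15/61; mL=-15/122, mR=-1425/2074; mL+mR=-840/1037 → advance -1; mR−mL=-585/1037 → turn -1·90°
n=1: pose=(-2,3,S); sL=60/221, sR=60/137; mL=-30/137, mR=-21480/30277; mL+mR=-28110/30277 → advance -1; mR−mL=-14850/30277 → turn -1·90°
n=2: pose=(-2,4,W); sL=30/73, sR=6/5; mL=-3/5, mR=-588/365; mL+mR=-807/365 → advance -1; mR−mL=-369/365 → turn -1·90°
n=3: pose=(-1,4,N); sL=60/61, sR=60/157; mL=-30/157, mR=-13080/9577; mL+mR=-14910/9577 → advance -1; mR−mL=-11250/9577 → turn -1·90°
n=4: pose=(-1,3,E); sL=15/34, sR=15/61; mL=-15/122, mR=-1425/2074; mL+mR=-840/1037 → advance -1; mR−mL=-585/1037 → turn -1·90°
n=5: pose=(-2,3,S); sL=60/221, sR=60/137; mL=-30/137, mR=-21480/30277; mL+mR=-28110/30277 → advance -1; mR−mL=-14850/30277 → turn -1·90°
n=6: pose=(-2,4,W); sL=30/73, sR=6/5; mL=-3/5, mR=-588/365; mL+mR=-807/365 → advance -1; mR−mL=-369/365 → turn -1·90°
n=7: pose=(-1,4,N); sL=60/61, sR=60/157; mL=-30/157, mR=-13080/9577; mL+mR=-14910/9577 → advance -1; mR−mL=-11250/9577 → turn -1·90°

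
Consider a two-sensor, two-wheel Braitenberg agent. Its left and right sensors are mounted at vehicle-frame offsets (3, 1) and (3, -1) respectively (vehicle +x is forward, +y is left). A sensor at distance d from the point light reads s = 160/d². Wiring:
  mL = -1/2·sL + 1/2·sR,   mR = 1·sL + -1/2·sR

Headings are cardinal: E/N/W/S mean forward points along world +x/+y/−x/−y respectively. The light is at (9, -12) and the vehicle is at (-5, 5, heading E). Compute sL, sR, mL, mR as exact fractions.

32/89 160/377 1088/33553 4944/33553

left sensor world pos  = (-2, 6); dL² = 445
right sensor world pos = (-2, 4); dR² = 377
sL = 160/445 = 32/89
sR = 160/377 = 160/377
mL = -1/2·sL + 1/2·sR = 1088/33553
mR = 1·sL + -1/2·sR = 4944/33553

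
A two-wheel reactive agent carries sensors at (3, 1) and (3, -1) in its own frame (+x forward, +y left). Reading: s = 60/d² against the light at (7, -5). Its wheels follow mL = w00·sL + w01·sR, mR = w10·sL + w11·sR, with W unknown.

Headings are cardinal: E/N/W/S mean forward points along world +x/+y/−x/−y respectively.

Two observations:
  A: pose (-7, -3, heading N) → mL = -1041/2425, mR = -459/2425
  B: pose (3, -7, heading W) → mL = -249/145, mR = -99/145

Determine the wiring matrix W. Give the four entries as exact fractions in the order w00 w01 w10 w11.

obs A: pose=(-7,-3,N) → sL=6/25, sR=30/97, mL=-1041/2425, mR=-459/2425
obs B: pose=(3,-7,W) → sL=30/29, sR=6/5, mL=-249/145, mR=-99/145
sensor matrix S = [[6/25, 30/97], [30/29, 6/5]]; det S = -11232/351625
solve [mL_A; mL_B] = S·[w00; w01] and [mR_A; mR_B] = S·[w10; w11]:
  w00 = -1/2, w01 = -1, w10 = 1/2, w11 = -1

-1/2 -1 1/2 -1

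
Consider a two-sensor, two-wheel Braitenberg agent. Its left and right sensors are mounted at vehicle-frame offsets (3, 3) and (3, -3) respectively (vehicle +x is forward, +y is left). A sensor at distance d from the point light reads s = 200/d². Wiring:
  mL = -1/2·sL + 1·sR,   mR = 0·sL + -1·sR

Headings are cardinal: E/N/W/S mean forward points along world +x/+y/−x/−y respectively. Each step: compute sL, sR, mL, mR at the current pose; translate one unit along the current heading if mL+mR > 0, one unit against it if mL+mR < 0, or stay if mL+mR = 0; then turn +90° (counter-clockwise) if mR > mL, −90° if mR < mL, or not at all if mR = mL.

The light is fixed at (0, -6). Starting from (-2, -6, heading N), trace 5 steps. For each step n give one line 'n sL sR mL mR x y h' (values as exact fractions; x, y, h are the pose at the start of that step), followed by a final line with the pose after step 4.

n=0: pose=(-2,-6,N); sL=100/17, sR=20; mL=290/17, mR=-20; mL+mR=-50/17 → advance -1; mR−mL=-630/17 → turn -1·90°
n=1: pose=(-2,-7,E); sL=40, sR=200/17; mL=-140/17, mR=-200/17; mL+mR=-20 → advance -1; mR−mL=-60/17 → turn -1·90°
n=2: pose=(-3,-7,S); sL=25/2, sR=50/13; mL=-125/52, mR=-50/13; mL+mR=-25/4 → advance -1; mR−mL=-75/52 → turn -1·90°
n=3: pose=(-3,-6,W); sL=40/9, sR=40/9; mL=20/9, mR=-40/9; mL+mR=-20/9 → advance -1; mR−mL=-20/3 → turn -1·90°
n=4: pose=(-2,-6,N); sL=100/17, sR=20; mL=290/17, mR=-20; mL+mR=-50/17 → advance -1; mR−mL=-630/17 → turn -1·90°

0 100/17 20 290/17 -20 -2 -6 N
1 40 200/17 -140/17 -200/17 -2 -7 E
2 25/2 50/13 -125/52 -50/13 -3 -7 S
3 40/9 40/9 20/9 -40/9 -3 -6 W
4 100/17 20 290/17 -20 -2 -6 N
final -2 -7 E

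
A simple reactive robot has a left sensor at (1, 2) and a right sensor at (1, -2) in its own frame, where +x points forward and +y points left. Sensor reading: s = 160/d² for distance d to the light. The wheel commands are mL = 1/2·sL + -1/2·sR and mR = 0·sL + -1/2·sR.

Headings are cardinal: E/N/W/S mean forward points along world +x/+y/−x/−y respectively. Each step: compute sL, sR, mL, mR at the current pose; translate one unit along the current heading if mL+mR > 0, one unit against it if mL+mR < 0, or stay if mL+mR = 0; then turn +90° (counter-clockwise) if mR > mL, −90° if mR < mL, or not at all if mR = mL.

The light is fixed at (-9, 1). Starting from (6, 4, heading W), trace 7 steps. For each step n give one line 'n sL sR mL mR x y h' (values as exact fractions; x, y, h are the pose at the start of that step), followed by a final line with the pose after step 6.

0 160/197 160/221 1920/43537 -80/221 6 4 W
1 40/53 8/17 128/901 -4/17 7 4 N
2 32/61 160/289 -256/17629 -80/289 7 3 E
3 16/29 16/17 -96/493 -8/17 6 3 S
4 160/197 160/221 1920/43537 -80/221 6 4 W
5 40/53 8/17 128/901 -4/17 7 4 N
6 32/61 160/289 -256/17629 -80/289 7 3 E
final 6 3 S

n=0: pose=(6,4,W); sL=160/197, sR=160/221; mL=1920/43537, mR=-80/221; mL+mR=-13840/43537 → advance -1; mR−mL=-80/197 → turn -1·90°
n=1: pose=(7,4,N); sL=40/53, sR=8/17; mL=128/901, mR=-4/17; mL+mR=-84/901 → advance -1; mR−mL=-20/53 → turn -1·90°
n=2: pose=(7,3,E); sL=32/61, sR=160/289; mL=-256/17629, mR=-80/289; mL+mR=-5136/17629 → advance -1; mR−mL=-16/61 → turn -1·90°
n=3: pose=(6,3,S); sL=16/29, sR=16/17; mL=-96/493, mR=-8/17; mL+mR=-328/493 → advance -1; mR−mL=-8/29 → turn -1·90°
n=4: pose=(6,4,W); sL=160/197, sR=160/221; mL=1920/43537, mR=-80/221; mL+mR=-13840/43537 → advance -1; mR−mL=-80/197 → turn -1·90°
n=5: pose=(7,4,N); sL=40/53, sR=8/17; mL=128/901, mR=-4/17; mL+mR=-84/901 → advance -1; mR−mL=-20/53 → turn -1·90°
n=6: pose=(7,3,E); sL=32/61, sR=160/289; mL=-256/17629, mR=-80/289; mL+mR=-5136/17629 → advance -1; mR−mL=-16/61 → turn -1·90°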